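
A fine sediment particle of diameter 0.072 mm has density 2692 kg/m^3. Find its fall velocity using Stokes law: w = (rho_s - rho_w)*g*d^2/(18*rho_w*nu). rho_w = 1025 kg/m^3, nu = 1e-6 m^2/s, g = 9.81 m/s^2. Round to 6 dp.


w = (rho_s - rho_w) * g * d^2 / (18 * rho_w * nu)
d = 0.072 mm = 0.000072 m
rho_s - rho_w = 2692 - 1025 = 1667
Numerator = 1667 * 9.81 * (0.000072)^2 = 0.000084775352
Denominator = 18 * 1025 * 1e-6 = 0.018450
w = 0.004595 m/s

0.004595


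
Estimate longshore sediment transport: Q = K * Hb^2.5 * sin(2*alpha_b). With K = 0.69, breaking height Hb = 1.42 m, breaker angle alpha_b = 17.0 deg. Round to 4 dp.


Q = K * Hb^2.5 * sin(2 * alpha_b)
Hb^2.5 = 1.42^2.5 = 2.402818
sin(2 * 17.0) = sin(34.0) = 0.559193
Q = 0.69 * 2.402818 * 0.559193
Q = 0.9271 m^3/s

0.9271


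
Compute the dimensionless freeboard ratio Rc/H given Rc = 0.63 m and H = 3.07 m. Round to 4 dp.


Relative freeboard = Rc / H
= 0.63 / 3.07
= 0.2052

0.2052


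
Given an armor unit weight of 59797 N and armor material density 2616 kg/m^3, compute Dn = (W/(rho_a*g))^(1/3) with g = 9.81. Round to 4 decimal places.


V = W / (rho_a * g)
V = 59797 / (2616 * 9.81)
V = 59797 / 25662.96
V = 2.330090 m^3
Dn = V^(1/3) = 2.330090^(1/3)
Dn = 1.3257 m

1.3257


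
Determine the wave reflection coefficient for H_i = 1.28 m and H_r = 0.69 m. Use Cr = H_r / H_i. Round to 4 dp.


Cr = H_r / H_i
Cr = 0.69 / 1.28
Cr = 0.5391

0.5391


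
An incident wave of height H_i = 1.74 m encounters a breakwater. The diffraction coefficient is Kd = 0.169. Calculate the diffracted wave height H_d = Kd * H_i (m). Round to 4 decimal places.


H_d = Kd * H_i
H_d = 0.169 * 1.74
H_d = 0.2941 m

0.2941


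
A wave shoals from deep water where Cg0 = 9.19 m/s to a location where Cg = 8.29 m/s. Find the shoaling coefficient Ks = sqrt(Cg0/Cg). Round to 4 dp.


Ks = sqrt(Cg0 / Cg)
Ks = sqrt(9.19 / 8.29)
Ks = sqrt(1.1086)
Ks = 1.0529

1.0529


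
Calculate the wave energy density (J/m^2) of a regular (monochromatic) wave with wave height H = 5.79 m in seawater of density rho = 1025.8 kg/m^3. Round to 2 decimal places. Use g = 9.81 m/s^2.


E = (1/8) * rho * g * H^2
E = (1/8) * 1025.8 * 9.81 * 5.79^2
E = 0.125 * 1025.8 * 9.81 * 33.5241
E = 42169.54 J/m^2

42169.54


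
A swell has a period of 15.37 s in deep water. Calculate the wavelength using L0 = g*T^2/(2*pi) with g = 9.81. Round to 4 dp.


L0 = g * T^2 / (2 * pi)
L0 = 9.81 * 15.37^2 / (2 * pi)
L0 = 9.81 * 236.2369 / 6.28319
L0 = 2317.4840 / 6.28319
L0 = 368.8390 m

368.8390


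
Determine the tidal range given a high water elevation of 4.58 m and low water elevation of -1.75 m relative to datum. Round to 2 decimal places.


Tidal range = High water - Low water
Tidal range = 4.58 - (-1.75)
Tidal range = 6.33 m

6.33


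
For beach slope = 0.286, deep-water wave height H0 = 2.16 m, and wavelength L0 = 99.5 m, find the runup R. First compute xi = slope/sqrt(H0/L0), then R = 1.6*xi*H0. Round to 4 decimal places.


xi = slope / sqrt(H0/L0)
H0/L0 = 2.16/99.5 = 0.021709
sqrt(0.021709) = 0.147338
xi = 0.286 / 0.147338 = 1.941112
R = 1.6 * xi * H0 = 1.6 * 1.941112 * 2.16
R = 6.7085 m

6.7085


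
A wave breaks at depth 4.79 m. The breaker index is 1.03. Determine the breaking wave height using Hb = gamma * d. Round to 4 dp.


Hb = gamma * d
Hb = 1.03 * 4.79
Hb = 4.9337 m

4.9337


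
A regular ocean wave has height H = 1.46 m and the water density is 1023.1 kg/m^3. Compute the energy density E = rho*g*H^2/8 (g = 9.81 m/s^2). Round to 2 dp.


E = (1/8) * rho * g * H^2
E = (1/8) * 1023.1 * 9.81 * 1.46^2
E = 0.125 * 1023.1 * 9.81 * 2.1316
E = 2674.26 J/m^2

2674.26


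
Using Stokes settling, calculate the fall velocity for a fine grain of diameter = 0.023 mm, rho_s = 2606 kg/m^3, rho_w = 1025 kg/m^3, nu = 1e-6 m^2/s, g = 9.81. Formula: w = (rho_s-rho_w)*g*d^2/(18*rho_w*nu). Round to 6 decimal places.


w = (rho_s - rho_w) * g * d^2 / (18 * rho_w * nu)
d = 0.023 mm = 0.000023 m
rho_s - rho_w = 2606 - 1025 = 1581
Numerator = 1581 * 9.81 * (0.000023)^2 = 0.000008204584
Denominator = 18 * 1025 * 1e-6 = 0.018450
w = 0.000445 m/s

0.000445


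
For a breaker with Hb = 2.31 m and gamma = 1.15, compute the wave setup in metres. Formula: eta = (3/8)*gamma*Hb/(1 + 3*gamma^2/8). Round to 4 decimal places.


eta = (3/8) * gamma * Hb / (1 + 3*gamma^2/8)
Numerator = (3/8) * 1.15 * 2.31 = 0.996187
Denominator = 1 + 3*1.15^2/8 = 1 + 0.495938 = 1.495938
eta = 0.996187 / 1.495938
eta = 0.6659 m

0.6659


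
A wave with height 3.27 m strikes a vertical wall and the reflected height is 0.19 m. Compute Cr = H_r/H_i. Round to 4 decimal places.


Cr = H_r / H_i
Cr = 0.19 / 3.27
Cr = 0.0581

0.0581


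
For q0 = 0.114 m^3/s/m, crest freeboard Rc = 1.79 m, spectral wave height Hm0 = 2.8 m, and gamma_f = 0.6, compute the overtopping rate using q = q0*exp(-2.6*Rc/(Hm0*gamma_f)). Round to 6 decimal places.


q = q0 * exp(-2.6 * Rc / (Hm0 * gamma_f))
Exponent = -2.6 * 1.79 / (2.8 * 0.6)
= -2.6 * 1.79 / 1.6800
= -2.770238
exp(-2.770238) = 0.062647
q = 0.114 * 0.062647
q = 0.007142 m^3/s/m

0.007142


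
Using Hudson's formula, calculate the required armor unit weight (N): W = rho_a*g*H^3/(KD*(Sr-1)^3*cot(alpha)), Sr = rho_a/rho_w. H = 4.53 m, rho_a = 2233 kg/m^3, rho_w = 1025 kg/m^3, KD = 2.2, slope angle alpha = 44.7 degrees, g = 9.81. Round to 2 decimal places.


Sr = rho_a / rho_w = 2233 / 1025 = 2.178537
(Sr - 1) = 1.178537
(Sr - 1)^3 = 1.636927
cot(44.7) = 1 / tan(44.7) = 1 / 0.989582 = 1.010527
Numerator = 2233 * 9.81 * 4.53^3 = 2036349.5852
Denominator = 2.2 * 1.636927 * 1.010527 = 3.639149
W = 2036349.5852 / 3.639149
W = 559567.45 N

559567.45


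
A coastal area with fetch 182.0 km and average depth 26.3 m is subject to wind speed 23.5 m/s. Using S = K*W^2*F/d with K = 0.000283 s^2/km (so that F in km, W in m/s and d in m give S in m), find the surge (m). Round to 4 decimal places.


S = K * W^2 * F / d
W^2 = 23.5^2 = 552.25
S = 0.000283 * 552.25 * 182.0 / 26.3
Numerator = 0.000283 * 552.25 * 182.0 = 28.444188
S = 28.444188 / 26.3 = 1.0815 m

1.0815


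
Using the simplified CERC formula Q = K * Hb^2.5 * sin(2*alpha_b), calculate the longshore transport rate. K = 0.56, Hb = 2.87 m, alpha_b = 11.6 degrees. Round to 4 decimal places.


Q = K * Hb^2.5 * sin(2 * alpha_b)
Hb^2.5 = 2.87^2.5 = 13.954194
sin(2 * 11.6) = sin(23.2) = 0.393942
Q = 0.56 * 13.954194 * 0.393942
Q = 3.0784 m^3/s

3.0784


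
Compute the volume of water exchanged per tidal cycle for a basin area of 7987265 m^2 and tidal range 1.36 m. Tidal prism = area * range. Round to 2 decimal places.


Tidal prism = Area * Tidal range
P = 7987265 * 1.36
P = 10862680.40 m^3

10862680.40


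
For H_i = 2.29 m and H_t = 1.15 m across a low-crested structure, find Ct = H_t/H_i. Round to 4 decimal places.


Ct = H_t / H_i
Ct = 1.15 / 2.29
Ct = 0.5022

0.5022


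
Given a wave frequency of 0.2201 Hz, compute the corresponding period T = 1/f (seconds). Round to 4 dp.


T = 1 / f
T = 1 / 0.2201
T = 4.5434 s

4.5434


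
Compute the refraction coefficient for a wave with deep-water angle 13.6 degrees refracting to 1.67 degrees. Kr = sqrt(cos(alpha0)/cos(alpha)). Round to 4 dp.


Kr = sqrt(cos(alpha0) / cos(alpha))
cos(13.6) = 0.971961
cos(1.67) = 0.999575
Kr = sqrt(0.971961 / 0.999575)
Kr = sqrt(0.972374)
Kr = 0.9861

0.9861


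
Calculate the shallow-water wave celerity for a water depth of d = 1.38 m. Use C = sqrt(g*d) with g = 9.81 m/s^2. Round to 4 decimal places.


Using the shallow-water approximation:
C = sqrt(g * d) = sqrt(9.81 * 1.38)
C = sqrt(13.5378)
C = 3.6794 m/s

3.6794


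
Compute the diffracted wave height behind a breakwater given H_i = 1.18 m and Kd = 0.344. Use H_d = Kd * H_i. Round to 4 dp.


H_d = Kd * H_i
H_d = 0.344 * 1.18
H_d = 0.4059 m

0.4059


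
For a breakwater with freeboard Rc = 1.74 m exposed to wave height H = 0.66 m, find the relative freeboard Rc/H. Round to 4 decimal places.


Relative freeboard = Rc / H
= 1.74 / 0.66
= 2.6364

2.6364


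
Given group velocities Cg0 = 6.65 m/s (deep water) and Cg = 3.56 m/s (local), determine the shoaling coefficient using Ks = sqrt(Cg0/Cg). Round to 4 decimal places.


Ks = sqrt(Cg0 / Cg)
Ks = sqrt(6.65 / 3.56)
Ks = sqrt(1.8680)
Ks = 1.3667

1.3667


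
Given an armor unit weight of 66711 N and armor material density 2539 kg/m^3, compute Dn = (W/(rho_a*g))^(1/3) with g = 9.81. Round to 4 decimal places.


V = W / (rho_a * g)
V = 66711 / (2539 * 9.81)
V = 66711 / 24907.59
V = 2.678340 m^3
Dn = V^(1/3) = 2.678340^(1/3)
Dn = 1.3887 m

1.3887


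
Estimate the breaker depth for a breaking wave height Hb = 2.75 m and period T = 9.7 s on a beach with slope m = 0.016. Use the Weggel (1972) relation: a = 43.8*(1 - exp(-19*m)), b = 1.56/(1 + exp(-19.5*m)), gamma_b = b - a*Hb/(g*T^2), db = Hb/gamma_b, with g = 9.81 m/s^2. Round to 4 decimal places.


a = 43.8 * (1 - exp(-19 * m))
exp(-19 * 0.016) = exp(-0.3040) = 0.737861
a = 43.8 * (1 - 0.737861) = 11.481694
b = 1.56 / (1 + exp(-19.5 * m))
exp(-19.5 * 0.016) = exp(-0.3120) = 0.731982
b = 1.56 / (1 + 0.731982) = 0.900702
Hb / (g * T^2) = 2.75 / (9.81 * 9.7^2) = 2.75 / 923.0229 = 0.00297934
gamma_b = b - a * Hb/(g*T^2) = 0.900702 - 11.481694 * 0.00297934 = 0.866495
db = Hb / gamma_b = 2.75 / 0.866495
db = 3.1737 m

3.1737


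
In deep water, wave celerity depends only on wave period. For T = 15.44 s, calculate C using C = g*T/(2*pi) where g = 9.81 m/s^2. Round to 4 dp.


We use the deep-water celerity formula:
C = g * T / (2 * pi)
C = 9.81 * 15.44 / (2 * 3.14159...)
C = 151.466400 / 6.283185
C = 24.1066 m/s

24.1066


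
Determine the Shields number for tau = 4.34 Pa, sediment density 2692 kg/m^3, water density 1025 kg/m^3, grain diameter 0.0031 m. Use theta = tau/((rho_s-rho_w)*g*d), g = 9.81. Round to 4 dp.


theta = tau / ((rho_s - rho_w) * g * d)
rho_s - rho_w = 2692 - 1025 = 1667
Denominator = 1667 * 9.81 * 0.0031 = 50.695137
theta = 4.34 / 50.695137
theta = 0.0856

0.0856


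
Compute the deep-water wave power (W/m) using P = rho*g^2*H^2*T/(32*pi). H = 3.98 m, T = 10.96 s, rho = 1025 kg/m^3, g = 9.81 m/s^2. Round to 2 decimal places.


P = rho * g^2 * H^2 * T / (32 * pi)
P = 1025 * 9.81^2 * 3.98^2 * 10.96 / (32 * pi)
P = 1025 * 96.2361 * 15.8404 * 10.96 / 100.53096
P = 170348.66 W/m

170348.66


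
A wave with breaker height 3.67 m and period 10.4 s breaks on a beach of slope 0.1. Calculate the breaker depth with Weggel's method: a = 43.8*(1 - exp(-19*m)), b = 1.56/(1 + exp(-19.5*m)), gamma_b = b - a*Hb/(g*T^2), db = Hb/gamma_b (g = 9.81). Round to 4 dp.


a = 43.8 * (1 - exp(-19 * m))
exp(-19 * 0.1) = exp(-1.9000) = 0.149569
a = 43.8 * (1 - 0.149569) = 37.248894
b = 1.56 / (1 + exp(-19.5 * m))
exp(-19.5 * 0.1) = exp(-1.9500) = 0.142274
b = 1.56 / (1 + 0.142274) = 1.365697
Hb / (g * T^2) = 3.67 / (9.81 * 10.4^2) = 3.67 / 1061.0496 = 0.00345884
gamma_b = b - a * Hb/(g*T^2) = 1.365697 - 37.248894 * 0.00345884 = 1.236859
db = Hb / gamma_b = 3.67 / 1.236859
db = 2.9672 m

2.9672


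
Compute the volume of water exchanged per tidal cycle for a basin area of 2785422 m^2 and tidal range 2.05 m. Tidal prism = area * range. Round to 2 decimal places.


Tidal prism = Area * Tidal range
P = 2785422 * 2.05
P = 5710115.10 m^3

5710115.10


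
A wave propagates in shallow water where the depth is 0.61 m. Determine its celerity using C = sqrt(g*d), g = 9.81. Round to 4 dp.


Using the shallow-water approximation:
C = sqrt(g * d) = sqrt(9.81 * 0.61)
C = sqrt(5.9841)
C = 2.4462 m/s

2.4462


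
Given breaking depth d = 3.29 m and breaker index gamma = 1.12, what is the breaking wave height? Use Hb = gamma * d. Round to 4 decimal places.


Hb = gamma * d
Hb = 1.12 * 3.29
Hb = 3.6848 m

3.6848


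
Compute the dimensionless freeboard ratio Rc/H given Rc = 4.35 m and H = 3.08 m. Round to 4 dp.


Relative freeboard = Rc / H
= 4.35 / 3.08
= 1.4123

1.4123


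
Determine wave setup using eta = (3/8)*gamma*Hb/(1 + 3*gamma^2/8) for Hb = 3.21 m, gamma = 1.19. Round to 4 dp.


eta = (3/8) * gamma * Hb / (1 + 3*gamma^2/8)
Numerator = (3/8) * 1.19 * 3.21 = 1.432462
Denominator = 1 + 3*1.19^2/8 = 1 + 0.531038 = 1.531038
eta = 1.432462 / 1.531038
eta = 0.9356 m

0.9356


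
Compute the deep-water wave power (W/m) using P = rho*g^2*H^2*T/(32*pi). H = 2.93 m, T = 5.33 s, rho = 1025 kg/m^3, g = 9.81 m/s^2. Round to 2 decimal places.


P = rho * g^2 * H^2 * T / (32 * pi)
P = 1025 * 9.81^2 * 2.93^2 * 5.33 / (32 * pi)
P = 1025 * 96.2361 * 8.5849 * 5.33 / 100.53096
P = 44897.74 W/m

44897.74


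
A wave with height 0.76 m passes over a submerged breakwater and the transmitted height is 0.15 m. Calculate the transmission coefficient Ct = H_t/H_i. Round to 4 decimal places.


Ct = H_t / H_i
Ct = 0.15 / 0.76
Ct = 0.1974

0.1974


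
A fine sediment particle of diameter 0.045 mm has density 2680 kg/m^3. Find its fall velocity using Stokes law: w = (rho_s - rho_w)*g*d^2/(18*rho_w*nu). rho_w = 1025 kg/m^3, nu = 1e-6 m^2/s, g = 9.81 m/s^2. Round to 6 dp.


w = (rho_s - rho_w) * g * d^2 / (18 * rho_w * nu)
d = 0.045 mm = 0.000045 m
rho_s - rho_w = 2680 - 1025 = 1655
Numerator = 1655 * 9.81 * (0.000045)^2 = 0.000032876989
Denominator = 18 * 1025 * 1e-6 = 0.018450
w = 0.001782 m/s

0.001782


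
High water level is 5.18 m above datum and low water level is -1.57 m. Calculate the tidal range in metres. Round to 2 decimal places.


Tidal range = High water - Low water
Tidal range = 5.18 - (-1.57)
Tidal range = 6.75 m

6.75


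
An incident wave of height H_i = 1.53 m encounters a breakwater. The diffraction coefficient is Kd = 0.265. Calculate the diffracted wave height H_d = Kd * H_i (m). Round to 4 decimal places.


H_d = Kd * H_i
H_d = 0.265 * 1.53
H_d = 0.4055 m

0.4055


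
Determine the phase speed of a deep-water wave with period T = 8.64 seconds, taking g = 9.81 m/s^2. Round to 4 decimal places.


We use the deep-water celerity formula:
C = g * T / (2 * pi)
C = 9.81 * 8.64 / (2 * 3.14159...)
C = 84.758400 / 6.283185
C = 13.4897 m/s

13.4897


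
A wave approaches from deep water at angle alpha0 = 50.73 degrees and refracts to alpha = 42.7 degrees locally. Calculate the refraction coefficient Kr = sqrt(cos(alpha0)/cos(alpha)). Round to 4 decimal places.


Kr = sqrt(cos(alpha0) / cos(alpha))
cos(50.73) = 0.632976
cos(42.7) = 0.734915
Kr = sqrt(0.632976 / 0.734915)
Kr = sqrt(0.861291)
Kr = 0.9281

0.9281


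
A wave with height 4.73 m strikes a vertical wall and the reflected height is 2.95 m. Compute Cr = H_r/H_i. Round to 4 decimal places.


Cr = H_r / H_i
Cr = 2.95 / 4.73
Cr = 0.6237

0.6237


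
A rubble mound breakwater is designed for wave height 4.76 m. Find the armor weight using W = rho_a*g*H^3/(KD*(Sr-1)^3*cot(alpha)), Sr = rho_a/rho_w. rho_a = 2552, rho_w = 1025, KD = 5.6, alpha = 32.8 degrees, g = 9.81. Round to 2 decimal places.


Sr = rho_a / rho_w = 2552 / 1025 = 2.489756
(Sr - 1) = 1.489756
(Sr - 1)^3 = 3.306325
cot(32.8) = 1 / tan(32.8) = 1 / 0.644456 = 1.551696
Numerator = 2552 * 9.81 * 4.76^3 = 2700042.0982
Denominator = 5.6 * 3.306325 * 1.551696 = 28.730306
W = 2700042.0982 / 28.730306
W = 93978.88 N

93978.88


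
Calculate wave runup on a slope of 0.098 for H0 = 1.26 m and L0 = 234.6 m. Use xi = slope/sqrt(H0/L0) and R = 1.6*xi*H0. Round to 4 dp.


xi = slope / sqrt(H0/L0)
H0/L0 = 1.26/234.6 = 0.005371
sqrt(0.005371) = 0.073286
xi = 0.098 / 0.073286 = 1.337226
R = 1.6 * xi * H0 = 1.6 * 1.337226 * 1.26
R = 2.6958 m

2.6958


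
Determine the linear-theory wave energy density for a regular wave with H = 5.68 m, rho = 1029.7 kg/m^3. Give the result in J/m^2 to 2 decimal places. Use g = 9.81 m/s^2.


E = (1/8) * rho * g * H^2
E = (1/8) * 1029.7 * 9.81 * 5.68^2
E = 0.125 * 1029.7 * 9.81 * 32.2624
E = 40736.75 J/m^2

40736.75


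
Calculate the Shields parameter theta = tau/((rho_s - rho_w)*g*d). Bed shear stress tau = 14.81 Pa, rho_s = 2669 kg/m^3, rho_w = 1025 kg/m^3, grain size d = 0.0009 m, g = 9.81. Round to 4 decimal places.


theta = tau / ((rho_s - rho_w) * g * d)
rho_s - rho_w = 2669 - 1025 = 1644
Denominator = 1644 * 9.81 * 0.0009 = 14.514876
theta = 14.81 / 14.514876
theta = 1.0203

1.0203


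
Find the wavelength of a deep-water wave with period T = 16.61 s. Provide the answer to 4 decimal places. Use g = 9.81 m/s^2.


L0 = g * T^2 / (2 * pi)
L0 = 9.81 * 16.61^2 / (2 * pi)
L0 = 9.81 * 275.8921 / 6.28319
L0 = 2706.5015 / 6.28319
L0 = 430.7531 m

430.7531


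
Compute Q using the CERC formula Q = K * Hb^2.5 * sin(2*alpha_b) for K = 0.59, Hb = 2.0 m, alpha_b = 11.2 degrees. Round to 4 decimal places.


Q = K * Hb^2.5 * sin(2 * alpha_b)
Hb^2.5 = 2.0^2.5 = 5.656854
sin(2 * 11.2) = sin(22.4) = 0.381070
Q = 0.59 * 5.656854 * 0.381070
Q = 1.2718 m^3/s

1.2718


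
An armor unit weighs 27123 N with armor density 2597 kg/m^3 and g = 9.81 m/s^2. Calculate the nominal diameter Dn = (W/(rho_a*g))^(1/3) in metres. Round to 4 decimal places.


V = W / (rho_a * g)
V = 27123 / (2597 * 9.81)
V = 27123 / 25476.57
V = 1.064625 m^3
Dn = V^(1/3) = 1.064625^(1/3)
Dn = 1.0211 m

1.0211


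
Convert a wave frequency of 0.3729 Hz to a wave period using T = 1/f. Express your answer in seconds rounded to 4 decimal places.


T = 1 / f
T = 1 / 0.3729
T = 2.6817 s

2.6817


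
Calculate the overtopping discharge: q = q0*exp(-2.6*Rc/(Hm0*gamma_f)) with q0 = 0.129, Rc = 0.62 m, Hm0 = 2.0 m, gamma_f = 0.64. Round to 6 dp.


q = q0 * exp(-2.6 * Rc / (Hm0 * gamma_f))
Exponent = -2.6 * 0.62 / (2.0 * 0.64)
= -2.6 * 0.62 / 1.2800
= -1.259375
exp(-1.259375) = 0.283831
q = 0.129 * 0.283831
q = 0.036614 m^3/s/m

0.036614


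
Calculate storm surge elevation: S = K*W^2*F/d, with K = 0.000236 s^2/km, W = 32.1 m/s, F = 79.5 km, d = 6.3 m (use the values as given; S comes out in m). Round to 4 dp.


S = K * W^2 * F / d
W^2 = 32.1^2 = 1030.41
S = 0.000236 * 1030.41 * 79.5 / 6.3
Numerator = 0.000236 * 1030.41 * 79.5 = 19.332552
S = 19.332552 / 6.3 = 3.0687 m

3.0687


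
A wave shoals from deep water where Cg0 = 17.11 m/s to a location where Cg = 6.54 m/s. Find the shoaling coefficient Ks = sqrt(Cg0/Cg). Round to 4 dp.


Ks = sqrt(Cg0 / Cg)
Ks = sqrt(17.11 / 6.54)
Ks = sqrt(2.6162)
Ks = 1.6175

1.6175


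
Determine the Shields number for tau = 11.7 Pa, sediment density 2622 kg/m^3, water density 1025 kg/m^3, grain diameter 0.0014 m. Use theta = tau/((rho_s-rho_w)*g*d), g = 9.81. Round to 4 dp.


theta = tau / ((rho_s - rho_w) * g * d)
rho_s - rho_w = 2622 - 1025 = 1597
Denominator = 1597 * 9.81 * 0.0014 = 21.933198
theta = 11.7 / 21.933198
theta = 0.5334

0.5334


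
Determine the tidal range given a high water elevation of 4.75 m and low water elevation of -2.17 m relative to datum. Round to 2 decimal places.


Tidal range = High water - Low water
Tidal range = 4.75 - (-2.17)
Tidal range = 6.92 m

6.92


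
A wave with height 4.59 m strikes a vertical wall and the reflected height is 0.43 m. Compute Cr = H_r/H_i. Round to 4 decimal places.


Cr = H_r / H_i
Cr = 0.43 / 4.59
Cr = 0.0937

0.0937


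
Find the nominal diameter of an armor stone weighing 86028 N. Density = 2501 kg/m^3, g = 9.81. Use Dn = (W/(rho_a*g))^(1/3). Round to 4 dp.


V = W / (rho_a * g)
V = 86028 / (2501 * 9.81)
V = 86028 / 24534.81
V = 3.506365 m^3
Dn = V^(1/3) = 3.506365^(1/3)
Dn = 1.5192 m

1.5192


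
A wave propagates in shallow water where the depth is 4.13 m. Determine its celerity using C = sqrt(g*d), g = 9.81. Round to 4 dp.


Using the shallow-water approximation:
C = sqrt(g * d) = sqrt(9.81 * 4.13)
C = sqrt(40.5153)
C = 6.3652 m/s

6.3652


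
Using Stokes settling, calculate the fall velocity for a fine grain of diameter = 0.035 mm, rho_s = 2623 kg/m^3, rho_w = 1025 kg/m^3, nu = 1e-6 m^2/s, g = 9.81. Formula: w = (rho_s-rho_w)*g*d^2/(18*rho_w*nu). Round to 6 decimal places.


w = (rho_s - rho_w) * g * d^2 / (18 * rho_w * nu)
d = 0.035 mm = 0.000035 m
rho_s - rho_w = 2623 - 1025 = 1598
Numerator = 1598 * 9.81 * (0.000035)^2 = 0.000019203566
Denominator = 18 * 1025 * 1e-6 = 0.018450
w = 0.001041 m/s

0.001041


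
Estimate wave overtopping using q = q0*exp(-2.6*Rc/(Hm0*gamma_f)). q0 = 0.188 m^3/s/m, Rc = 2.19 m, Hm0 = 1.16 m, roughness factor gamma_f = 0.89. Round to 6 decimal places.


q = q0 * exp(-2.6 * Rc / (Hm0 * gamma_f))
Exponent = -2.6 * 2.19 / (1.16 * 0.89)
= -2.6 * 2.19 / 1.0324
= -5.515304
exp(-5.515304) = 0.004025
q = 0.188 * 0.004025
q = 0.000757 m^3/s/m

0.000757


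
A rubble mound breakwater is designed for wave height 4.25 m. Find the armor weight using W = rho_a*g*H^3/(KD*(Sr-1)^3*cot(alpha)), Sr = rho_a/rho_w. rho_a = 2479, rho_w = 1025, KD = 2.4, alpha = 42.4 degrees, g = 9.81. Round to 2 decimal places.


Sr = rho_a / rho_w = 2479 / 1025 = 2.418537
(Sr - 1) = 1.418537
(Sr - 1)^3 = 2.854445
cot(42.4) = 1 / tan(42.4) = 1 / 0.913125 = 1.095140
Numerator = 2479 * 9.81 * 4.25^3 = 1866862.4667
Denominator = 2.4 * 2.854445 * 1.095140 = 7.502438
W = 1866862.4667 / 7.502438
W = 248834.11 N

248834.11


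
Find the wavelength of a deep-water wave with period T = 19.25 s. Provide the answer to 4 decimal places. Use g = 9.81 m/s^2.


L0 = g * T^2 / (2 * pi)
L0 = 9.81 * 19.25^2 / (2 * pi)
L0 = 9.81 * 370.5625 / 6.28319
L0 = 3635.2181 / 6.28319
L0 = 578.5629 m

578.5629


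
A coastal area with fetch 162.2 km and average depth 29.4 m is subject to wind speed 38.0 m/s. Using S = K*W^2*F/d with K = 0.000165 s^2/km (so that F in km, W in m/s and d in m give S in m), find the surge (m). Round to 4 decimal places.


S = K * W^2 * F / d
W^2 = 38.0^2 = 1444.00
S = 0.000165 * 1444.00 * 162.2 / 29.4
Numerator = 0.000165 * 1444.00 * 162.2 = 38.645772
S = 38.645772 / 29.4 = 1.3145 m

1.3145


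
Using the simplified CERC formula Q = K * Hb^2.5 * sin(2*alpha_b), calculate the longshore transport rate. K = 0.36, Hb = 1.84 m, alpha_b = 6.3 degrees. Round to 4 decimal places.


Q = K * Hb^2.5 * sin(2 * alpha_b)
Hb^2.5 = 1.84^2.5 = 4.592451
sin(2 * 6.3) = sin(12.6) = 0.218143
Q = 0.36 * 4.592451 * 0.218143
Q = 0.3607 m^3/s

0.3607


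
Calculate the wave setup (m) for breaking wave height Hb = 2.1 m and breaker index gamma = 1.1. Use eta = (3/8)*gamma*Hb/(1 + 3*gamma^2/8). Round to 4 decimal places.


eta = (3/8) * gamma * Hb / (1 + 3*gamma^2/8)
Numerator = (3/8) * 1.1 * 2.1 = 0.866250
Denominator = 1 + 3*1.1^2/8 = 1 + 0.453750 = 1.453750
eta = 0.866250 / 1.453750
eta = 0.5959 m

0.5959


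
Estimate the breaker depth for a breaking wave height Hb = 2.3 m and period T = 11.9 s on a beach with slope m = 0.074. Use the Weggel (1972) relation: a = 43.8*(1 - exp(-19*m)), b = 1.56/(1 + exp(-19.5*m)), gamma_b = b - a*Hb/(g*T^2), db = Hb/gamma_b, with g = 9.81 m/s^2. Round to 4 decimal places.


a = 43.8 * (1 - exp(-19 * m))
exp(-19 * 0.074) = exp(-1.4060) = 0.245122
a = 43.8 * (1 - 0.245122) = 33.063665
b = 1.56 / (1 + exp(-19.5 * m))
exp(-19.5 * 0.074) = exp(-1.4430) = 0.236218
b = 1.56 / (1 + 0.236218) = 1.261913
Hb / (g * T^2) = 2.3 / (9.81 * 11.9^2) = 2.3 / 1389.1941 = 0.00165564
gamma_b = b - a * Hb/(g*T^2) = 1.261913 - 33.063665 * 0.00165564 = 1.207172
db = Hb / gamma_b = 2.3 / 1.207172
db = 1.9053 m

1.9053


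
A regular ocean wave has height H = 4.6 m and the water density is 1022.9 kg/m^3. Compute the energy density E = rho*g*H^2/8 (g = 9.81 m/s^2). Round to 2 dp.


E = (1/8) * rho * g * H^2
E = (1/8) * 1022.9 * 9.81 * 4.6^2
E = 0.125 * 1022.9 * 9.81 * 21.1600
E = 26541.65 J/m^2

26541.65


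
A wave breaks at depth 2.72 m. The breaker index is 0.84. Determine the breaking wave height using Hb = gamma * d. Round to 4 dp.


Hb = gamma * d
Hb = 0.84 * 2.72
Hb = 2.2848 m

2.2848


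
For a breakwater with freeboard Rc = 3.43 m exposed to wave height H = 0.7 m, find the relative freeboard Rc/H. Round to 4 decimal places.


Relative freeboard = Rc / H
= 3.43 / 0.7
= 4.9000

4.9000


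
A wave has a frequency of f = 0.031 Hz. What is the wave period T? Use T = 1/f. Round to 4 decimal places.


T = 1 / f
T = 1 / 0.031
T = 32.2581 s

32.2581


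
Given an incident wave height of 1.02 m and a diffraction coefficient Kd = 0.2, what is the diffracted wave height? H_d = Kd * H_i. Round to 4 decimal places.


H_d = Kd * H_i
H_d = 0.2 * 1.02
H_d = 0.2040 m

0.2040


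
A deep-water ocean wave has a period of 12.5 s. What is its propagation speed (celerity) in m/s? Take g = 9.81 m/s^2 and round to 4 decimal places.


We use the deep-water celerity formula:
C = g * T / (2 * pi)
C = 9.81 * 12.5 / (2 * 3.14159...)
C = 122.625000 / 6.283185
C = 19.5164 m/s

19.5164


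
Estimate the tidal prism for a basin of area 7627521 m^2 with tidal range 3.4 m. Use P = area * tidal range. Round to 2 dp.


Tidal prism = Area * Tidal range
P = 7627521 * 3.4
P = 25933571.40 m^3

25933571.40


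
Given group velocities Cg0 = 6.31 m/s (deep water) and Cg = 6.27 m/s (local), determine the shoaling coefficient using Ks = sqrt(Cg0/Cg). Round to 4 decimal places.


Ks = sqrt(Cg0 / Cg)
Ks = sqrt(6.31 / 6.27)
Ks = sqrt(1.0064)
Ks = 1.0032

1.0032


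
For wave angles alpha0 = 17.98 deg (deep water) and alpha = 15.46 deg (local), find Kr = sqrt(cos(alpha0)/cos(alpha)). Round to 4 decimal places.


Kr = sqrt(cos(alpha0) / cos(alpha))
cos(17.98) = 0.951164
cos(15.46) = 0.963817
Kr = sqrt(0.951164 / 0.963817)
Kr = sqrt(0.986873)
Kr = 0.9934

0.9934


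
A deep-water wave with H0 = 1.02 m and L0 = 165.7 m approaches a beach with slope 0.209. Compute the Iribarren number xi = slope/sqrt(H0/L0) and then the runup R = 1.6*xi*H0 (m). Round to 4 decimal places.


xi = slope / sqrt(H0/L0)
H0/L0 = 1.02/165.7 = 0.006156
sqrt(0.006156) = 0.078458
xi = 0.209 / 0.078458 = 2.663836
R = 1.6 * xi * H0 = 1.6 * 2.663836 * 1.02
R = 4.3474 m

4.3474


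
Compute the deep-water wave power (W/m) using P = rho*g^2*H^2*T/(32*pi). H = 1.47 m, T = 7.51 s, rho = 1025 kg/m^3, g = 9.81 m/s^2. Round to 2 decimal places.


P = rho * g^2 * H^2 * T / (32 * pi)
P = 1025 * 9.81^2 * 1.47^2 * 7.51 / (32 * pi)
P = 1025 * 96.2361 * 2.1609 * 7.51 / 100.53096
P = 15923.43 W/m

15923.43


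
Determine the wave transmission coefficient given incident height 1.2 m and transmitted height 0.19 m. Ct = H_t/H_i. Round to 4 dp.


Ct = H_t / H_i
Ct = 0.19 / 1.2
Ct = 0.1583

0.1583


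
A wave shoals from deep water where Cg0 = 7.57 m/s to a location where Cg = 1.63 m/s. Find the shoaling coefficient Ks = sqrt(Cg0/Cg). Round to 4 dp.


Ks = sqrt(Cg0 / Cg)
Ks = sqrt(7.57 / 1.63)
Ks = sqrt(4.6442)
Ks = 2.1550

2.1550


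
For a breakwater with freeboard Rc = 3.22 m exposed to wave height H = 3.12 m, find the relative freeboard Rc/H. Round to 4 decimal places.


Relative freeboard = Rc / H
= 3.22 / 3.12
= 1.0321

1.0321


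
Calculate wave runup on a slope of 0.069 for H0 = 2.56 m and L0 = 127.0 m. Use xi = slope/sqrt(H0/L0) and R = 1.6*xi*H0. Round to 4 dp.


xi = slope / sqrt(H0/L0)
H0/L0 = 2.56/127.0 = 0.020157
sqrt(0.020157) = 0.141977
xi = 0.069 / 0.141977 = 0.485994
R = 1.6 * xi * H0 = 1.6 * 0.485994 * 2.56
R = 1.9906 m

1.9906


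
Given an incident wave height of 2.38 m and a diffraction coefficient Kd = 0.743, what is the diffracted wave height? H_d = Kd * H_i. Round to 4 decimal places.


H_d = Kd * H_i
H_d = 0.743 * 2.38
H_d = 1.7683 m

1.7683


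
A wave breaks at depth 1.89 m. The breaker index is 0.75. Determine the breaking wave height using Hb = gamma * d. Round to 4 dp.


Hb = gamma * d
Hb = 0.75 * 1.89
Hb = 1.4175 m

1.4175


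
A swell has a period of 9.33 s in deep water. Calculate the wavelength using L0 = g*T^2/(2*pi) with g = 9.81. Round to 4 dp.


L0 = g * T^2 / (2 * pi)
L0 = 9.81 * 9.33^2 / (2 * pi)
L0 = 9.81 * 87.0489 / 6.28319
L0 = 853.9497 / 6.28319
L0 = 135.9103 m

135.9103


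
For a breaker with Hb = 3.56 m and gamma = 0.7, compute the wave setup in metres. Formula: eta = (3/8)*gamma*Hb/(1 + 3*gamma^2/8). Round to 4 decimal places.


eta = (3/8) * gamma * Hb / (1 + 3*gamma^2/8)
Numerator = (3/8) * 0.7 * 3.56 = 0.934500
Denominator = 1 + 3*0.7^2/8 = 1 + 0.183750 = 1.183750
eta = 0.934500 / 1.183750
eta = 0.7894 m

0.7894


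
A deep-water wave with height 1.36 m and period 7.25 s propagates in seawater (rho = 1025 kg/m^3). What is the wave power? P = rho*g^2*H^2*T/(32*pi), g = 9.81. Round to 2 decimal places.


P = rho * g^2 * H^2 * T / (32 * pi)
P = 1025 * 9.81^2 * 1.36^2 * 7.25 / (32 * pi)
P = 1025 * 96.2361 * 1.8496 * 7.25 / 100.53096
P = 13157.64 W/m

13157.64


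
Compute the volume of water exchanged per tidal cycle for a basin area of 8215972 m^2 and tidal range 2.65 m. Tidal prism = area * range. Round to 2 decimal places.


Tidal prism = Area * Tidal range
P = 8215972 * 2.65
P = 21772325.80 m^3

21772325.80


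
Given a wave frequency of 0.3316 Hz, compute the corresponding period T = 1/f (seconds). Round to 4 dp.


T = 1 / f
T = 1 / 0.3316
T = 3.0157 s

3.0157


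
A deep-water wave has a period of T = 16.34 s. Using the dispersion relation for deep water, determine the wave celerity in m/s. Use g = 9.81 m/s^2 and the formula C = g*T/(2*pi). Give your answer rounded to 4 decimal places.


We use the deep-water celerity formula:
C = g * T / (2 * pi)
C = 9.81 * 16.34 / (2 * 3.14159...)
C = 160.295400 / 6.283185
C = 25.5118 m/s

25.5118


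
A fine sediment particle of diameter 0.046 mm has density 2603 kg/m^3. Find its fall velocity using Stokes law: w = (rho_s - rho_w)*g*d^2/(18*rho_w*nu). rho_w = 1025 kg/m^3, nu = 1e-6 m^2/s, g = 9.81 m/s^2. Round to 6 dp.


w = (rho_s - rho_w) * g * d^2 / (18 * rho_w * nu)
d = 0.046 mm = 0.000046 m
rho_s - rho_w = 2603 - 1025 = 1578
Numerator = 1578 * 9.81 * (0.000046)^2 = 0.000032756061
Denominator = 18 * 1025 * 1e-6 = 0.018450
w = 0.001775 m/s

0.001775


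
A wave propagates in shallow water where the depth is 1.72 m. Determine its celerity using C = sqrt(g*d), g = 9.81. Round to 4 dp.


Using the shallow-water approximation:
C = sqrt(g * d) = sqrt(9.81 * 1.72)
C = sqrt(16.8732)
C = 4.1077 m/s

4.1077


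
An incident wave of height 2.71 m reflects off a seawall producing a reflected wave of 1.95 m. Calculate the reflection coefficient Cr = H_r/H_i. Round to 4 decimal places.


Cr = H_r / H_i
Cr = 1.95 / 2.71
Cr = 0.7196

0.7196


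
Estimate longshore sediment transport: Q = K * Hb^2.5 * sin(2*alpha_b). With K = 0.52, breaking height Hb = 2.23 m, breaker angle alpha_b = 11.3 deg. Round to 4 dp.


Q = K * Hb^2.5 * sin(2 * alpha_b)
Hb^2.5 = 2.23^2.5 = 7.426123
sin(2 * 11.3) = sin(22.6) = 0.384295
Q = 0.52 * 7.426123 * 0.384295
Q = 1.4840 m^3/s

1.4840


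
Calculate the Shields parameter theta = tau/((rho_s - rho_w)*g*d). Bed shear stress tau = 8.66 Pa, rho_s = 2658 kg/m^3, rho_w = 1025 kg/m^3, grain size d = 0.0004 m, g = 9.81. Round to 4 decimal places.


theta = tau / ((rho_s - rho_w) * g * d)
rho_s - rho_w = 2658 - 1025 = 1633
Denominator = 1633 * 9.81 * 0.0004 = 6.407892
theta = 8.66 / 6.407892
theta = 1.3515

1.3515


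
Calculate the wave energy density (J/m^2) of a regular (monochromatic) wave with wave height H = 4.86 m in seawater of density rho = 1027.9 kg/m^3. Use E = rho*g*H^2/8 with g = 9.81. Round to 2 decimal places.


E = (1/8) * rho * g * H^2
E = (1/8) * 1027.9 * 9.81 * 4.86^2
E = 0.125 * 1027.9 * 9.81 * 23.6196
E = 29771.62 J/m^2

29771.62


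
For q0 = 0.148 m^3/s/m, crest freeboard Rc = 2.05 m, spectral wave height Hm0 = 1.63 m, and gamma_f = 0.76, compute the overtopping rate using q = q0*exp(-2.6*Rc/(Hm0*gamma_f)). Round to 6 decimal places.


q = q0 * exp(-2.6 * Rc / (Hm0 * gamma_f))
Exponent = -2.6 * 2.05 / (1.63 * 0.76)
= -2.6 * 2.05 / 1.2388
= -4.302551
exp(-4.302551) = 0.013534
q = 0.148 * 0.013534
q = 0.002003 m^3/s/m

0.002003


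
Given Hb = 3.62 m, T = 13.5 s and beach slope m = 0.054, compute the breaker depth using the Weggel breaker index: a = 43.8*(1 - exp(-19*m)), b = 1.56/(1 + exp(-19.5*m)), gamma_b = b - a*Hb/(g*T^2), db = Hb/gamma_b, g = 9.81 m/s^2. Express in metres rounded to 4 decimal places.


a = 43.8 * (1 - exp(-19 * m))
exp(-19 * 0.054) = exp(-1.0260) = 0.358438
a = 43.8 * (1 - 0.358438) = 28.100422
b = 1.56 / (1 + exp(-19.5 * m))
exp(-19.5 * 0.054) = exp(-1.0530) = 0.348890
b = 1.56 / (1 + 0.348890) = 1.156507
Hb / (g * T^2) = 3.62 / (9.81 * 13.5^2) = 3.62 / 1787.8725 = 0.00202475
gamma_b = b - a * Hb/(g*T^2) = 1.156507 - 28.100422 * 0.00202475 = 1.099610
db = Hb / gamma_b = 3.62 / 1.099610
db = 3.2921 m

3.2921


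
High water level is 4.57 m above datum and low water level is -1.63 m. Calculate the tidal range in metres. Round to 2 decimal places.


Tidal range = High water - Low water
Tidal range = 4.57 - (-1.63)
Tidal range = 6.20 m

6.20


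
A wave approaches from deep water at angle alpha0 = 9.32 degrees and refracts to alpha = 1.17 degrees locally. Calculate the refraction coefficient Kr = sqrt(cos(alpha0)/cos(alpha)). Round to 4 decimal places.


Kr = sqrt(cos(alpha0) / cos(alpha))
cos(9.32) = 0.986799
cos(1.17) = 0.999792
Kr = sqrt(0.986799 / 0.999792)
Kr = sqrt(0.987005)
Kr = 0.9935

0.9935


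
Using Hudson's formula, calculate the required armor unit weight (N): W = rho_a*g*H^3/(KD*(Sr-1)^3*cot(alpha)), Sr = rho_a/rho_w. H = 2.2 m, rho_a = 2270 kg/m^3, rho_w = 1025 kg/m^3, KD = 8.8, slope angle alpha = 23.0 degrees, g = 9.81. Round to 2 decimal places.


Sr = rho_a / rho_w = 2270 / 1025 = 2.214634
(Sr - 1) = 1.214634
(Sr - 1)^3 = 1.791994
cot(23.0) = 1 / tan(23.0) = 1 / 0.424475 = 2.355852
Numerator = 2270 * 9.81 * 2.2^3 = 237117.1176
Denominator = 8.8 * 1.791994 * 2.355852 = 37.150717
W = 237117.1176 / 37.150717
W = 6382.57 N

6382.57


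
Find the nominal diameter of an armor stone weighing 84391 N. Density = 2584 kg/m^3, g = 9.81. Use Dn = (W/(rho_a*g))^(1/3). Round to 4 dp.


V = W / (rho_a * g)
V = 84391 / (2584 * 9.81)
V = 84391 / 25349.04
V = 3.329160 m^3
Dn = V^(1/3) = 3.329160^(1/3)
Dn = 1.4932 m

1.4932


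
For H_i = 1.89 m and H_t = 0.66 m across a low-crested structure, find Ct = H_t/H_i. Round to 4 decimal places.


Ct = H_t / H_i
Ct = 0.66 / 1.89
Ct = 0.3492

0.3492


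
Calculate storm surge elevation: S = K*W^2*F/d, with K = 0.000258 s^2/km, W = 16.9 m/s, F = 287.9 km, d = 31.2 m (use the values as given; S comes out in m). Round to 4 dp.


S = K * W^2 * F / d
W^2 = 16.9^2 = 285.61
S = 0.000258 * 285.61 * 287.9 / 31.2
Numerator = 0.000258 * 285.61 * 287.9 = 21.214597
S = 21.214597 / 31.2 = 0.6800 m

0.6800


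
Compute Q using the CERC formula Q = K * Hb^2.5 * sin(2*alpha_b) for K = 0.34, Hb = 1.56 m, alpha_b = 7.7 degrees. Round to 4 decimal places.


Q = K * Hb^2.5 * sin(2 * alpha_b)
Hb^2.5 = 1.56^2.5 = 3.039565
sin(2 * 7.7) = sin(15.4) = 0.265556
Q = 0.34 * 3.039565 * 0.265556
Q = 0.2744 m^3/s

0.2744


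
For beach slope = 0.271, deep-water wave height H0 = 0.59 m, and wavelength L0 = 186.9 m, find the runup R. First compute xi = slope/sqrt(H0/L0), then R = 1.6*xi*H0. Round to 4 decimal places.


xi = slope / sqrt(H0/L0)
H0/L0 = 0.59/186.9 = 0.003157
sqrt(0.003157) = 0.056185
xi = 0.271 / 0.056185 = 4.823341
R = 1.6 * xi * H0 = 1.6 * 4.823341 * 0.59
R = 4.5532 m

4.5532


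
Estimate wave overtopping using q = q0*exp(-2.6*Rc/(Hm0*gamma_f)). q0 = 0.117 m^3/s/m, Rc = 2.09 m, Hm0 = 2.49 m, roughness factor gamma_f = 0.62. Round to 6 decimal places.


q = q0 * exp(-2.6 * Rc / (Hm0 * gamma_f))
Exponent = -2.6 * 2.09 / (2.49 * 0.62)
= -2.6 * 2.09 / 1.5438
= -3.519886
exp(-3.519886) = 0.029603
q = 0.117 * 0.029603
q = 0.003464 m^3/s/m

0.003464


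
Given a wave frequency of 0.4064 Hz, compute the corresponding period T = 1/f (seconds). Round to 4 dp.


T = 1 / f
T = 1 / 0.4064
T = 2.4606 s

2.4606


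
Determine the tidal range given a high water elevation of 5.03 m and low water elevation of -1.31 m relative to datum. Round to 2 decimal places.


Tidal range = High water - Low water
Tidal range = 5.03 - (-1.31)
Tidal range = 6.34 m

6.34


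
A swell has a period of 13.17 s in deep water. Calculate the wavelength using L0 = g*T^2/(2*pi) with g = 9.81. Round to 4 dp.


L0 = g * T^2 / (2 * pi)
L0 = 9.81 * 13.17^2 / (2 * pi)
L0 = 9.81 * 173.4489 / 6.28319
L0 = 1701.5337 / 6.28319
L0 = 270.8075 m

270.8075


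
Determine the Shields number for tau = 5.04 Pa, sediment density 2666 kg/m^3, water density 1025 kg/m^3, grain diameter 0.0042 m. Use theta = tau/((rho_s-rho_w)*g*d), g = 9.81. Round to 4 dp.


theta = tau / ((rho_s - rho_w) * g * d)
rho_s - rho_w = 2666 - 1025 = 1641
Denominator = 1641 * 9.81 * 0.0042 = 67.612482
theta = 5.04 / 67.612482
theta = 0.0745

0.0745


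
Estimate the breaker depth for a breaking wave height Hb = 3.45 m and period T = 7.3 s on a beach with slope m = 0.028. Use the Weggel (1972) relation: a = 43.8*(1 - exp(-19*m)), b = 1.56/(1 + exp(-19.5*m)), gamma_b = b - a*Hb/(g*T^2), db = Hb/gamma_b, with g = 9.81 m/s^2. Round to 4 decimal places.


a = 43.8 * (1 - exp(-19 * m))
exp(-19 * 0.028) = exp(-0.5320) = 0.587429
a = 43.8 * (1 - 0.587429) = 18.070613
b = 1.56 / (1 + exp(-19.5 * m))
exp(-19.5 * 0.028) = exp(-0.5460) = 0.579262
b = 1.56 / (1 + 0.579262) = 0.987803
Hb / (g * T^2) = 3.45 / (9.81 * 7.3^2) = 3.45 / 522.7749 = 0.00659940
gamma_b = b - a * Hb/(g*T^2) = 0.987803 - 18.070613 * 0.00659940 = 0.868548
db = Hb / gamma_b = 3.45 / 0.868548
db = 3.9721 m

3.9721


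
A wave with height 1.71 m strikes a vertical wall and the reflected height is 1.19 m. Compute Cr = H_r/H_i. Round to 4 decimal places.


Cr = H_r / H_i
Cr = 1.19 / 1.71
Cr = 0.6959

0.6959


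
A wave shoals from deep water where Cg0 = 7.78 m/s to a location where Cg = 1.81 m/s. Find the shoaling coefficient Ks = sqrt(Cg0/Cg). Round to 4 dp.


Ks = sqrt(Cg0 / Cg)
Ks = sqrt(7.78 / 1.81)
Ks = sqrt(4.2983)
Ks = 2.0732

2.0732


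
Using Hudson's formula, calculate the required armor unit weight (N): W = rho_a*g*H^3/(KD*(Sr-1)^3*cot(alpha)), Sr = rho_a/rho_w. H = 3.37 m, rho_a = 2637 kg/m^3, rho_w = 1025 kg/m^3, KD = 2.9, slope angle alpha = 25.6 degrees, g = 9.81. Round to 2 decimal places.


Sr = rho_a / rho_w = 2637 / 1025 = 2.572683
(Sr - 1) = 1.572683
(Sr - 1)^3 = 3.889766
cot(25.6) = 1 / tan(25.6) = 1 / 0.479120 = 2.087161
Numerator = 2637 * 9.81 * 3.37^3 = 990076.6992
Denominator = 2.9 * 3.889766 * 2.087161 = 23.543849
W = 990076.6992 / 23.543849
W = 42052.46 N

42052.46


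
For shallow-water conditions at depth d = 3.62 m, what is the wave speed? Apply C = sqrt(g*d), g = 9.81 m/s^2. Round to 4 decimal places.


Using the shallow-water approximation:
C = sqrt(g * d) = sqrt(9.81 * 3.62)
C = sqrt(35.5122)
C = 5.9592 m/s

5.9592


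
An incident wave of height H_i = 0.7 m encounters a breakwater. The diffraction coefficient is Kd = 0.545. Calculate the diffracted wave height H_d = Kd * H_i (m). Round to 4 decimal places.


H_d = Kd * H_i
H_d = 0.545 * 0.7
H_d = 0.3815 m

0.3815


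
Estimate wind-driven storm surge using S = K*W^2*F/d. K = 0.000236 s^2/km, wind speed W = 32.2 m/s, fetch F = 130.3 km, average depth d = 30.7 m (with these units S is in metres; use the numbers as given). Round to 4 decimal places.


S = K * W^2 * F / d
W^2 = 32.2^2 = 1036.84
S = 0.000236 * 1036.84 * 130.3 / 30.7
Numerator = 0.000236 * 1036.84 * 130.3 = 31.883659
S = 31.883659 / 30.7 = 1.0386 m

1.0386


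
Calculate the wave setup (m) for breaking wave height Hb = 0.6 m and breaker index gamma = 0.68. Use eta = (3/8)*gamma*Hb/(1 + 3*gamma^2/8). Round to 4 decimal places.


eta = (3/8) * gamma * Hb / (1 + 3*gamma^2/8)
Numerator = (3/8) * 0.68 * 0.6 = 0.153000
Denominator = 1 + 3*0.68^2/8 = 1 + 0.173400 = 1.173400
eta = 0.153000 / 1.173400
eta = 0.1304 m

0.1304


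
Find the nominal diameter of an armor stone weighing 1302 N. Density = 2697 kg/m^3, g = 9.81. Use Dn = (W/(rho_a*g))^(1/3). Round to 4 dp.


V = W / (rho_a * g)
V = 1302 / (2697 * 9.81)
V = 1302 / 26457.57
V = 0.049211 m^3
Dn = V^(1/3) = 0.049211^(1/3)
Dn = 0.3665 m

0.3665
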